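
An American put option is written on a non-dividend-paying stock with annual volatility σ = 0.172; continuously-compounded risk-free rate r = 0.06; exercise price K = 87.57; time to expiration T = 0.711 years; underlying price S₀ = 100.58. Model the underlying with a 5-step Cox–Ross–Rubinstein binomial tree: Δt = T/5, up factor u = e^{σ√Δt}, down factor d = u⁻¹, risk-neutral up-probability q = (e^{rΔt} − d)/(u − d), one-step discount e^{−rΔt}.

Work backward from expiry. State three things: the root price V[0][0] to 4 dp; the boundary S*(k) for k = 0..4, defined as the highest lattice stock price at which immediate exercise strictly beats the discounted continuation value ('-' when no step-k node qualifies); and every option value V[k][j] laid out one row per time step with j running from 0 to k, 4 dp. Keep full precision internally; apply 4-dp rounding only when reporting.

price = 0.8093
boundary = - - - - 77.5957
tree:
0.8093
1.5816 0.1896
3.0246 0.4247 0.0000
5.6141 0.9513 0.0000 0.0000
9.9743 2.1313 0.0000 0.0000 0.0000
14.8474 4.7746 0.0000 0.0000 0.0000 0.0000

params: Δt=0.14220 u=1.06701 d=0.93720 q=0.54980 e^(-rΔt)=0.99150
t_5 payoffs: 14.8474 4.7746 0.0000 0.0000 0.0000 0.0000
t_4: node(4,0) S=77.5957 payoff=9.9743 vs cont=9.2303 → 9.9743 [stop]  node(4,1) S=88.3435 payoff=0.0000 vs cont=2.1313 → 2.1313 [wait]  node(4,2) S=100.5800 payoff=0.0000 vs cont=0.0000 → 0.0000 [wait]  node(4,3) S=114.5113 payoff=0.0000 vs cont=0.0000 → 0.0000 [wait]  node(4,4) S=130.3723 payoff=0.0000 vs cont=0.0000 → 0.0000 [wait]  ⇒ S*(4)=77.5957
t_3: node(3,0) S=82.7954 payoff=4.7746 vs cont=5.6141 → 5.6141 [wait]  node(3,1) S=94.2634 payoff=0.0000 vs cont=0.9513 → 0.9513 [wait]  node(3,2) S=107.3198 payoff=0.0000 vs cont=0.0000 → 0.0000 [wait]  node(3,3) S=122.1847 payoff=0.0000 vs cont=0.0000 → 0.0000 [wait]  ⇒ S*(3)=-
t_2: node(2,0) S=88.3435 payoff=0.0000 vs cont=3.0246 → 3.0246 [wait]  node(2,1) S=100.5800 payoff=0.0000 vs cont=0.4247 → 0.4247 [wait]  node(2,2) S=114.5113 payoff=0.0000 vs cont=0.0000 → 0.0000 [wait]  ⇒ S*(2)=-
t_1: node(1,0) S=94.2634 payoff=0.0000 vs cont=1.5816 → 1.5816 [wait]  node(1,1) S=107.3198 payoff=0.0000 vs cont=0.1896 → 0.1896 [wait]  ⇒ S*(1)=-
t_0: node(0,0) S=100.5800 payoff=0.0000 vs cont=0.8093 → 0.8093 [wait]  ⇒ S*(0)=-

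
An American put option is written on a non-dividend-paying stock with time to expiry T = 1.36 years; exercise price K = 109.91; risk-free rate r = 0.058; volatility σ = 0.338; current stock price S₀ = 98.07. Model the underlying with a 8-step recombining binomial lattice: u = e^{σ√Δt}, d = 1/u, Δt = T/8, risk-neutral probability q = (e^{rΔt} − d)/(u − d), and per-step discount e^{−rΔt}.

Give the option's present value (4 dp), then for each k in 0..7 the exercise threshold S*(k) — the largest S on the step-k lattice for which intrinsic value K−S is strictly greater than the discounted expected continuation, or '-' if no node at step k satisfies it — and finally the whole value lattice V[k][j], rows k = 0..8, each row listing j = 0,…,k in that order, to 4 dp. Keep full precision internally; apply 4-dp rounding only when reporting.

price = 19.3311
boundary = - - 74.2145 64.5602 74.2145 64.5602 74.2145 85.3125
tree:
19.3311
26.6860 12.3779
35.6955 18.2281 6.7881
45.3498 25.9896 10.8475 2.8735
53.7482 35.6955 16.8233 5.1020 0.7077
61.0540 45.3498 25.1176 8.8836 1.4312 0.0000
67.4095 53.7482 35.6955 15.0644 2.8946 0.0000 0.0000
72.9382 61.0540 45.3498 24.5975 5.8543 0.0000 0.0000 0.0000
77.7477 67.4095 53.7482 35.6955 11.8400 0.0000 0.0000 0.0000 0.0000

Δt=0.17000, u=1.14954, d=0.86991, q=0.50065, disc=e^(-rΔt)=0.99019
k=8 terminal: V=max(K-S,0) → 77.7477 67.4095 53.7482 35.6955 11.8400 0.0000 0.0000 0.0000 0.0000
k=7: j=0 S=36.9718 intr=72.9382 cont=71.8598 V=72.9382[EX]; j=1 S=48.8560 intr=61.0540 cont=59.9756 V=61.0540[EX]; j=2 S=64.5602 intr=45.3498 cont=44.2714 V=45.3498[EX]; j=3 S=85.3125 intr=24.5975 cont=23.5192 V=24.5975[EX]; j=4 S=112.7353 intr=0.0000 cont=5.8543 V=5.8543[hold]; j=5 S=148.9729 intr=0.0000 cont=0.0000 V=0.0000[hold]; j=6 S=196.8587 intr=0.0000 cont=0.0000 V=0.0000[hold]; j=7 S=260.1370 intr=0.0000 cont=0.0000 V=0.0000[hold]  S*(7)=85.3125
k=6: j=0 S=42.5005 intr=67.4095 cont=66.3311 V=67.4095[EX]; j=1 S=56.1618 intr=53.7482 cont=52.6698 V=53.7482[EX]; j=2 S=74.2145 intr=35.6955 cont=34.6171 V=35.6955[EX]; j=3 S=98.0700 intr=11.8400 cont=15.0644 V=15.0644[hold]; j=4 S=129.5936 intr=0.0000 cont=2.8946 V=2.8946[hold]; j=5 S=171.2502 intr=0.0000 cont=0.0000 V=0.0000[hold]; j=6 S=226.2968 intr=0.0000 cont=0.0000 V=0.0000[hold]  S*(6)=74.2145
k=5: j=0 S=48.8560 intr=61.0540 cont=59.9756 V=61.0540[EX]; j=1 S=64.5602 intr=45.3498 cont=44.2714 V=45.3498[EX]; j=2 S=85.3125 intr=24.5975 cont=25.1176 V=25.1176[hold]; j=3 S=112.7353 intr=0.0000 cont=8.8836 V=8.8836[hold]; j=4 S=148.9729 intr=0.0000 cont=1.4312 V=1.4312[hold]; j=5 S=196.8587 intr=0.0000 cont=0.0000 V=0.0000[hold]  S*(5)=64.5602
k=4: j=0 S=56.1618 intr=53.7482 cont=52.6698 V=53.7482[EX]; j=1 S=74.2145 intr=35.6955 cont=34.8749 V=35.6955[EX]; j=2 S=98.0700 intr=11.8400 cont=16.8233 V=16.8233[hold]; j=3 S=129.5936 intr=0.0000 cont=5.1020 V=5.1020[hold]; j=4 S=171.2502 intr=0.0000 cont=0.7077 V=0.7077[hold]  S*(4)=74.2145
k=3: j=0 S=64.5602 intr=45.3498 cont=44.2714 V=45.3498[EX]; j=1 S=85.3125 intr=24.5975 cont=25.9896 V=25.9896[hold]; j=2 S=112.7353 intr=0.0000 cont=10.8475 V=10.8475[hold]; j=3 S=148.9729 intr=0.0000 cont=2.8735 V=2.8735[hold]  S*(3)=64.5602
k=2: j=0 S=74.2145 intr=35.6955 cont=35.3072 V=35.6955[EX]; j=1 S=98.0700 intr=11.8400 cont=18.2281 V=18.2281[hold]; j=2 S=129.5936 intr=0.0000 cont=6.7881 V=6.7881[hold]  S*(2)=74.2145
k=1: j=0 S=85.3125 intr=24.5975 cont=26.6860 V=26.6860[hold]; j=1 S=112.7353 intr=0.0000 cont=12.3779 V=12.3779[hold]  S*(1)=-
k=0: j=0 S=98.0700 intr=11.8400 cont=19.3311 V=19.3311[hold]  S*(0)=-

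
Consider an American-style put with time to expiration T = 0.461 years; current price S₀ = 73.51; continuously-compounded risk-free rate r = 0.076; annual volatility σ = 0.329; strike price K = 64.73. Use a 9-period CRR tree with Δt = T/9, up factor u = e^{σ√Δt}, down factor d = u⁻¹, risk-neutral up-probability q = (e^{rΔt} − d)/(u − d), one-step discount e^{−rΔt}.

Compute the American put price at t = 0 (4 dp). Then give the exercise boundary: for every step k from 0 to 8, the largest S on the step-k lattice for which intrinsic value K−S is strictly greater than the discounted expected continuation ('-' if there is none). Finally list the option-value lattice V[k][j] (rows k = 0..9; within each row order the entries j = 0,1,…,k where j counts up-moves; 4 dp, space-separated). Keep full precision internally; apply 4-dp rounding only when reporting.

price = 2.2061
boundary = - - - - - 50.6591 47.0241 50.6591 54.5752
tree:
2.2061
3.3956 1.0690
5.0928 1.7750 0.3923
7.4118 2.8821 0.7145 0.0827
10.4168 4.5532 1.2829 0.1686 0.0000
14.0709 6.9517 2.2612 0.3437 0.0000 0.0000
17.7059 10.1648 3.8876 0.7006 0.0000 0.0000 0.0000
21.0802 14.0709 6.4533 1.4283 0.0000 0.0000 0.0000 0.0000
24.2123 17.7059 10.1548 2.9117 0.0000 0.0000 0.0000 0.0000 0.0000
27.1197 21.0802 14.0709 5.9360 0.0000 0.0000 0.0000 0.0000 0.0000 0.0000

Δt=0.05122, u=1.07730, d=0.92824, q=0.50756, disc=e^(-rΔt)=0.99611
k=9 terminal: V=max(K-S,0) → 27.1197 21.0802 14.0709 5.9360 0.0000 0.0000 0.0000 0.0000 0.0000 0.0000
k=8: j=0 S=40.5177 intr=24.2123 cont=23.9608 V=24.2123[EX]; j=1 S=47.0241 intr=17.7059 cont=17.4544 V=17.7059[EX]; j=2 S=54.5752 intr=10.1548 cont=9.9033 V=10.1548[EX]; j=3 S=63.3390 intr=1.3910 cont=2.9117 V=2.9117[hold]; j=4 S=73.5100 intr=0.0000 cont=0.0000 V=0.0000[hold]; j=5 S=85.3143 intr=0.0000 cont=0.0000 V=0.0000[hold]; j=6 S=99.0142 intr=0.0000 cont=0.0000 V=0.0000[hold]; j=7 S=114.9139 intr=0.0000 cont=0.0000 V=0.0000[hold]; j=8 S=133.3669 intr=0.0000 cont=0.0000 V=0.0000[hold]  S*(8)=54.5752
k=7: j=0 S=43.6498 intr=21.0802 cont=20.8287 V=21.0802[EX]; j=1 S=50.6591 intr=14.0709 cont=13.8194 V=14.0709[EX]; j=2 S=58.7940 intr=5.9360 cont=6.4533 V=6.4533[hold]; j=3 S=68.2352 intr=0.0000 cont=1.4283 V=1.4283[hold]; j=4 S=79.1925 intr=0.0000 cont=0.0000 V=0.0000[hold]; j=5 S=91.9093 intr=0.0000 cont=0.0000 V=0.0000[hold]; j=6 S=106.6682 intr=0.0000 cont=0.0000 V=0.0000[hold]; j=7 S=123.7971 intr=0.0000 cont=0.0000 V=0.0000[hold]  S*(7)=50.6591
k=6: j=0 S=47.0241 intr=17.7059 cont=17.4544 V=17.7059[EX]; j=1 S=54.5752 intr=10.1548 cont=10.1648 V=10.1648[hold]; j=2 S=63.3390 intr=1.3910 cont=3.8876 V=3.8876[hold]; j=3 S=73.5100 intr=0.0000 cont=0.7006 V=0.7006[hold]; j=4 S=85.3143 intr=0.0000 cont=0.0000 V=0.0000[hold]; j=5 S=99.0142 intr=0.0000 cont=0.0000 V=0.0000[hold]; j=6 S=114.9139 intr=0.0000 cont=0.0000 V=0.0000[hold]  S*(6)=47.0241
k=5: j=0 S=50.6591 intr=14.0709 cont=13.8245 V=14.0709[EX]; j=1 S=58.7940 intr=5.9360 cont=6.9517 V=6.9517[hold]; j=2 S=68.2352 intr=0.0000 cont=2.2612 V=2.2612[hold]; j=3 S=79.1925 intr=0.0000 cont=0.3437 V=0.3437[hold]; j=4 S=91.9093 intr=0.0000 cont=0.0000 V=0.0000[hold]; j=5 S=106.6682 intr=0.0000 cont=0.0000 V=0.0000[hold]  S*(5)=50.6591
k=4: j=0 S=54.5752 intr=10.1548 cont=10.4168 V=10.4168[hold]; j=1 S=63.3390 intr=1.3910 cont=4.5532 V=4.5532[hold]; j=2 S=73.5100 intr=0.0000 cont=1.2829 V=1.2829[hold]; j=3 S=85.3143 intr=0.0000 cont=0.1686 V=0.1686[hold]; j=4 S=99.0142 intr=0.0000 cont=0.0000 V=0.0000[hold]  S*(4)=-
k=3: j=0 S=58.7940 intr=5.9360 cont=7.4118 V=7.4118[hold]; j=1 S=68.2352 intr=0.0000 cont=2.8821 V=2.8821[hold]; j=2 S=79.1925 intr=0.0000 cont=0.7145 V=0.7145[hold]; j=3 S=91.9093 intr=0.0000 cont=0.0827 V=0.0827[hold]  S*(3)=-
k=2: j=0 S=63.3390 intr=1.3910 cont=5.0928 V=5.0928[hold]; j=1 S=73.5100 intr=0.0000 cont=1.7750 V=1.7750[hold]; j=2 S=85.3143 intr=0.0000 cont=0.3923 V=0.3923[hold]  S*(2)=-
k=1: j=0 S=68.2352 intr=0.0000 cont=3.3956 V=3.3956[hold]; j=1 S=79.1925 intr=0.0000 cont=1.0690 V=1.0690[hold]  S*(1)=-
k=0: j=0 S=73.5100 intr=0.0000 cont=2.2061 V=2.2061[hold]  S*(0)=-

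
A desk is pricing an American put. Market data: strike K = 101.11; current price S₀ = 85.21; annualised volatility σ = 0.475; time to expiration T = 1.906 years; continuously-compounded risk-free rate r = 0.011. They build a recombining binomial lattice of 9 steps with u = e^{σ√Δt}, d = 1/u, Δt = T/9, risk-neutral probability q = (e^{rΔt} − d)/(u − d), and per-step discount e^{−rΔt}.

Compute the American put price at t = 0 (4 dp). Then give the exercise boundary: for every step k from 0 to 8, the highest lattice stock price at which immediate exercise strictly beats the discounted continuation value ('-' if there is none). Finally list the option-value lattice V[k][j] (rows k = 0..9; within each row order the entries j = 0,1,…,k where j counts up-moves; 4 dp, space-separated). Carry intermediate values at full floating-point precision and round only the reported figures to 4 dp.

Δt=0.21178, u=1.24432, d=0.80365, q=0.45086, disc=e^(-rΔt)=0.99767
k=9 terminal: V=max(K-S,0) → 89.1951 82.6616 72.5456 56.8826 32.6310 0.0000 0.0000 0.0000 0.0000 0.0000
k=8: j=0 S=14.8260 intr=86.2840 cont=86.0487 V=86.2840[EX]; j=1 S=22.9557 intr=78.1543 cont=77.9190 V=78.1543[EX]; j=2 S=35.5433 intr=65.5667 cont=65.3314 V=65.5667[EX]; j=3 S=55.0331 intr=46.0769 cont=45.8416 V=46.0769[EX]; j=4 S=85.2100 intr=15.9000 cont=17.8773 V=17.8773[hold]; j=5 S=131.9341 intr=0.0000 cont=0.0000 V=0.0000[hold]; j=6 S=204.2788 intr=0.0000 cont=0.0000 V=0.0000[hold]; j=7 S=316.2931 intr=0.0000 cont=0.0000 V=0.0000[hold]; j=8 S=489.7294 intr=0.0000 cont=0.0000 V=0.0000[hold]  S*(8)=55.0331
k=7: j=0 S=18.4484 intr=82.6616 cont=82.4264 V=82.6616[EX]; j=1 S=28.5644 intr=72.5456 cont=72.3104 V=72.5456[EX]; j=2 S=44.2274 intr=56.8826 cont=56.6474 V=56.8826[EX]; j=3 S=68.4790 intr=32.6310 cont=33.2851 V=33.2851[hold]; j=4 S=106.0288 intr=0.0000 cont=9.7943 V=9.7943[hold]; j=5 S=164.1686 intr=0.0000 cont=0.0000 V=0.0000[hold]; j=6 S=254.1889 intr=0.0000 cont=0.0000 V=0.0000[hold]; j=7 S=393.5709 intr=0.0000 cont=0.0000 V=0.0000[hold]  S*(7)=44.2274
k=6: j=0 S=22.9557 intr=78.1543 cont=77.9190 V=78.1543[EX]; j=1 S=35.5433 intr=65.5667 cont=65.3314 V=65.5667[EX]; j=2 S=55.0331 intr=46.0769 cont=46.1358 V=46.1358[hold]; j=3 S=85.2100 intr=15.9000 cont=22.6412 V=22.6412[hold]; j=4 S=131.9341 intr=0.0000 cont=5.3659 V=5.3659[hold]; j=5 S=204.2788 intr=0.0000 cont=0.0000 V=0.0000[hold]; j=6 S=316.2931 intr=0.0000 cont=0.0000 V=0.0000[hold]  S*(6)=35.5433
k=5: j=0 S=28.5644 intr=72.5456 cont=72.3104 V=72.5456[EX]; j=1 S=44.2274 intr=56.8826 cont=56.6739 V=56.8826[EX]; j=2 S=68.4790 intr=32.6310 cont=35.4603 V=35.4603[hold]; j=3 S=106.0288 intr=0.0000 cont=14.8179 V=14.8179[hold]; j=4 S=164.1686 intr=0.0000 cont=2.9398 V=2.9398[hold]; j=5 S=254.1889 intr=0.0000 cont=0.0000 V=0.0000[hold]  S*(5)=44.2274
k=4: j=0 S=35.5433 intr=65.5667 cont=65.3314 V=65.5667[EX]; j=1 S=55.0331 intr=46.0769 cont=47.1143 V=47.1143[hold]; j=2 S=85.2100 intr=15.9000 cont=26.0926 V=26.0926[hold]; j=3 S=131.9341 intr=0.0000 cont=9.4405 V=9.4405[hold]; j=4 S=204.2788 intr=0.0000 cont=1.6106 V=1.6106[hold]  S*(4)=35.5433
k=3: j=0 S=44.2274 intr=56.8826 cont=57.1140 V=57.1140[hold]; j=1 S=68.4790 intr=32.6310 cont=37.5488 V=37.5488[hold]; j=2 S=106.0288 intr=0.0000 cont=18.5416 V=18.5416[hold]; j=3 S=164.1686 intr=0.0000 cont=5.8965 V=5.8965[hold]  S*(3)=-
k=2: j=0 S=55.0331 intr=46.0769 cont=48.1805 V=48.1805[hold]; j=1 S=85.2100 intr=15.9000 cont=28.9118 V=28.9118[hold]; j=2 S=131.9341 intr=0.0000 cont=12.8105 V=12.8105[hold]  S*(2)=-
k=1: j=0 S=68.4790 intr=32.6310 cont=39.4011 V=39.4011[hold]; j=1 S=106.0288 intr=0.0000 cont=21.6020 V=21.6020[hold]  S*(1)=-
k=0: j=0 S=85.2100 intr=15.9000 cont=31.3031 V=31.3031[hold]  S*(0)=-

price = 31.3031
boundary = - - - - 35.5433 44.2274 35.5433 44.2274 55.0331
tree:
31.3031
39.4011 21.6020
48.1805 28.9118 12.8105
57.1140 37.5488 18.5416 5.8965
65.5667 47.1143 26.0926 9.4405 1.6106
72.5456 56.8826 35.4603 14.8179 2.9398 0.0000
78.1543 65.5667 46.1358 22.6412 5.3659 0.0000 0.0000
82.6616 72.5456 56.8826 33.2851 9.7943 0.0000 0.0000 0.0000
86.2840 78.1543 65.5667 46.0769 17.8773 0.0000 0.0000 0.0000 0.0000
89.1951 82.6616 72.5456 56.8826 32.6310 0.0000 0.0000 0.0000 0.0000 0.0000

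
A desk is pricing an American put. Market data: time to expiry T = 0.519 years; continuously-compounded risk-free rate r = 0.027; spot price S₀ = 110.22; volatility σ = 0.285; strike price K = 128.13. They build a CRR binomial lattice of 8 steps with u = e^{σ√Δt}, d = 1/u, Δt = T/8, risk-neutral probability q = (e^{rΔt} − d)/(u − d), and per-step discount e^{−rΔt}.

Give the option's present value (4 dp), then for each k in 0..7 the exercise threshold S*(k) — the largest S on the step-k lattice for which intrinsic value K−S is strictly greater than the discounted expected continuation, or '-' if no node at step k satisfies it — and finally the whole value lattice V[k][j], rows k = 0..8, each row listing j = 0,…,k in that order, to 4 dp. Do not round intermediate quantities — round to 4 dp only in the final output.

price = 20.1278
boundary = - - 95.3254 88.6508 95.3254 102.5025 110.2200 118.5186
tree:
20.1278
26.1299 14.0495
32.8046 19.3838 8.6339
39.4792 25.7583 12.9213 4.2716
45.6864 32.8046 18.6300 7.1180 1.3705
51.4591 39.4792 25.6275 11.5266 2.6262 0.0887
56.8275 45.6864 32.8046 17.9100 5.0270 0.1756 0.0000
61.8200 51.4591 39.4792 25.6275 9.6114 0.3476 0.0000 0.0000
66.4630 56.8275 45.6864 32.8046 17.9100 0.6881 0.0000 0.0000 0.0000

Δt=0.06488  u=1.07529  d=0.92998  q=0.49393  discount=0.99825
step 8 (expiry): payoffs max(K−S,0) = 66.4630 56.8275 45.6864 32.8046 17.9100 0.6881 0.0000 0.0000 0.0000
step 7: (k=7,j=0): S=66.3100, (K−S)⁺=61.8200, hold=61.5958 ⇒ V=61.8200 exercise | (k=7,j=1): S=76.6709, (K−S)⁺=51.4591, hold=51.2348 ⇒ V=51.4591 exercise | (k=7,j=2): S=88.6508, (K−S)⁺=39.4792, hold=39.2550 ⇒ V=39.4792 exercise | (k=7,j=3): S=102.5025, (K−S)⁺=25.6275, hold=25.4033 ⇒ V=25.6275 exercise | (k=7,j=4): S=118.5186, (K−S)⁺=9.6114, hold=9.3872 ⇒ V=9.6114 exercise | (k=7,j=5): S=137.0371, (K−S)⁺=0.0000, hold=0.3476 ⇒ V=0.3476 continue | (k=7,j=6): S=158.4492, (K−S)⁺=0.0000, hold=0.0000 ⇒ V=0.0000 continue | (k=7,j=7): S=183.2069, (K−S)⁺=0.0000, hold=0.0000 ⇒ V=0.0000 continue  boundary S*=118.5186
step 6: (k=6,j=0): S=71.3025, (K−S)⁺=56.8275, hold=56.6032 ⇒ V=56.8275 exercise | (k=6,j=1): S=82.4436, (K−S)⁺=45.6864, hold=45.4622 ⇒ V=45.6864 exercise | (k=6,j=2): S=95.3254, (K−S)⁺=32.8046, hold=32.5804 ⇒ V=32.8046 exercise | (k=6,j=3): S=110.2200, (K−S)⁺=17.9100, hold=17.6858 ⇒ V=17.9100 exercise | (k=6,j=4): S=127.4419, (K−S)⁺=0.6881, hold=5.0270 ⇒ V=5.0270 continue | (k=6,j=5): S=147.3547, (K−S)⁺=0.0000, hold=0.1756 ⇒ V=0.1756 continue | (k=6,j=6): S=170.3790, (K−S)⁺=0.0000, hold=0.0000 ⇒ V=0.0000 continue  boundary S*=110.2200
step 5: (k=5,j=0): S=76.6709, (K−S)⁺=51.4591, hold=51.2348 ⇒ V=51.4591 exercise | (k=5,j=1): S=88.6508, (K−S)⁺=39.4792, hold=39.2550 ⇒ V=39.4792 exercise | (k=5,j=2): S=102.5025, (K−S)⁺=25.6275, hold=25.4033 ⇒ V=25.6275 exercise | (k=5,j=3): S=118.5186, (K−S)⁺=9.6114, hold=11.5266 ⇒ V=11.5266 continue | (k=5,j=4): S=137.0371, (K−S)⁺=0.0000, hold=2.6262 ⇒ V=2.6262 continue | (k=5,j=5): S=158.4492, (K−S)⁺=0.0000, hold=0.0887 ⇒ V=0.0887 continue  boundary S*=102.5025
step 4: (k=4,j=0): S=82.4436, (K−S)⁺=45.6864, hold=45.4622 ⇒ V=45.6864 exercise | (k=4,j=1): S=95.3254, (K−S)⁺=32.8046, hold=32.5804 ⇒ V=32.8046 exercise | (k=4,j=2): S=110.2200, (K−S)⁺=17.9100, hold=18.6300 ⇒ V=18.6300 continue | (k=4,j=3): S=127.4419, (K−S)⁺=0.6881, hold=7.1180 ⇒ V=7.1180 continue | (k=4,j=4): S=147.3547, (K−S)⁺=0.0000, hold=1.3705 ⇒ V=1.3705 continue  boundary S*=95.3254
step 3: (k=3,j=0): S=88.6508, (K−S)⁺=39.4792, hold=39.2550 ⇒ V=39.4792 exercise | (k=3,j=1): S=102.5025, (K−S)⁺=25.6275, hold=25.7583 ⇒ V=25.7583 continue | (k=3,j=2): S=118.5186, (K−S)⁺=9.6114, hold=12.9213 ⇒ V=12.9213 continue | (k=3,j=3): S=137.0371, (K−S)⁺=0.0000, hold=4.2716 ⇒ V=4.2716 continue  boundary S*=88.6508
step 2: (k=2,j=0): S=95.3254, (K−S)⁺=32.8046, hold=32.6449 ⇒ V=32.8046 exercise | (k=2,j=1): S=110.2200, (K−S)⁺=17.9100, hold=19.3838 ⇒ V=19.3838 continue | (k=2,j=2): S=127.4419, (K−S)⁺=0.6881, hold=8.6339 ⇒ V=8.6339 continue  boundary S*=95.3254
step 1: (k=1,j=0): S=102.5025, (K−S)⁺=25.6275, hold=26.1299 ⇒ V=26.1299 continue | (k=1,j=1): S=118.5186, (K−S)⁺=9.6114, hold=14.0495 ⇒ V=14.0495 continue  boundary S*=-
step 0: (k=0,j=0): S=110.2200, (K−S)⁺=17.9100, hold=20.1278 ⇒ V=20.1278 continue  boundary S*=-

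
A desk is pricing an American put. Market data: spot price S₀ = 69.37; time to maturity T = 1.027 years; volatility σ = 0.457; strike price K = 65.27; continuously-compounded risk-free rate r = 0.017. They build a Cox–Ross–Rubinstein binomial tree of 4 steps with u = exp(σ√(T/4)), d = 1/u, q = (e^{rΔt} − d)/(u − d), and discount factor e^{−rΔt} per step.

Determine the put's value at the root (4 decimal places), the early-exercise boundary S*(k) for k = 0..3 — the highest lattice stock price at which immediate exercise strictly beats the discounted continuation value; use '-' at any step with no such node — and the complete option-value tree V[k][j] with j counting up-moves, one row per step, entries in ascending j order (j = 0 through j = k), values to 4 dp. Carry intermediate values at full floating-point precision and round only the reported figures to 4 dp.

Δt=0.25675  u=1.26057  d=0.79329  q=0.45173  discount=0.99564
step 4 (expiry): payoffs max(K−S,0) = 37.7972 21.6146 0.0000 0.0000 0.0000
step 3: (k=3,j=0): S=34.6314, (K−S)⁺=30.6386, hold=30.3543 ⇒ V=30.6386 exercise | (k=3,j=1): S=55.0306, (K−S)⁺=10.2394, hold=11.7991 ⇒ V=11.7991 continue | (k=3,j=2): S=87.4458, (K−S)⁺=0.0000, hold=0.0000 ⇒ V=0.0000 continue | (k=3,j=3): S=138.9546, (K−S)⁺=0.0000, hold=0.0000 ⇒ V=0.0000 continue  boundary S*=34.6314
step 2: (k=2,j=0): S=43.6554, (K−S)⁺=21.6146, hold=22.0319 ⇒ V=22.0319 continue | (k=2,j=1): S=69.3700, (K−S)⁺=0.0000, hold=6.4409 ⇒ V=6.4409 continue | (k=2,j=2): S=110.2315, (K−S)⁺=0.0000, hold=0.0000 ⇒ V=0.0000 continue  boundary S*=-
step 1: (k=1,j=0): S=55.0306, (K−S)⁺=10.2394, hold=14.9238 ⇒ V=14.9238 continue | (k=1,j=1): S=87.4458, (K−S)⁺=0.0000, hold=3.5160 ⇒ V=3.5160 continue  boundary S*=-
step 0: (k=0,j=0): S=69.3700, (K−S)⁺=0.0000, hold=9.7280 ⇒ V=9.7280 continue  boundary S*=-

price = 9.7280
boundary = - - - 34.6314
tree:
9.7280
14.9238 3.5160
22.0319 6.4409 0.0000
30.6386 11.7991 0.0000 0.0000
37.7972 21.6146 0.0000 0.0000 0.0000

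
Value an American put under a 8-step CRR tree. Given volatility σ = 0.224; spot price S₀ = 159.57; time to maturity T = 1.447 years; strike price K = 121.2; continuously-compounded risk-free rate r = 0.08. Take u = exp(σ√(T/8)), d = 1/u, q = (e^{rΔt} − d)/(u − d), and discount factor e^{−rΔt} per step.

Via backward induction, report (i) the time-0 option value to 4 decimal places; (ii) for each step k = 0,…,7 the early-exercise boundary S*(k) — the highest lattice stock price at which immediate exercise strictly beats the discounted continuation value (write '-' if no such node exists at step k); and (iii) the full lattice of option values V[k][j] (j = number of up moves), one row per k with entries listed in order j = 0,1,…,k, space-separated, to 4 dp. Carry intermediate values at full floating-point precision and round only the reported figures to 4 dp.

price = 1.3431
boundary = - - - - - 99.1024 90.0971 99.1024
tree:
1.3431
2.4831 0.4556
4.4916 0.9223 0.0897
7.9125 1.8403 0.2033 0.0000
13.4920 3.6035 0.4611 0.0000 0.0000
22.0976 6.8801 1.0456 0.0000 0.0000 0.0000
31.1029 12.6732 2.3710 0.0000 0.0000 0.0000 0.0000
39.2900 22.0976 5.3766 0.0000 0.0000 0.0000 0.0000 0.0000
46.7330 31.1029 12.1922 0.0000 0.0000 0.0000 0.0000 0.0000 0.0000

params: Δt=0.18088 u=1.09995 d=0.90913 q=0.55258 e^(-rΔt)=0.98563
t_8 payoffs: 46.7330 31.1029 12.1922 0.0000 0.0000 0.0000 0.0000 0.0000 0.0000
t_7: node(7,0) S=81.9100 payoff=39.2900 vs cont=37.5488 → 39.2900 [stop]  node(7,1) S=99.1024 payoff=22.0976 vs cont=20.3565 → 22.0976 [stop]  node(7,2) S=119.9032 payoff=1.2968 vs cont=5.3766 → 5.3766 [wait]  node(7,3) S=145.0701 payoff=0.0000 vs cont=0.0000 → 0.0000 [wait]  node(7,4) S=175.5192 payoff=0.0000 vs cont=0.0000 → 0.0000 [wait]  node(7,5) S=212.3594 payoff=0.0000 vs cont=0.0000 → 0.0000 [wait]  node(7,6) S=256.9321 payoff=0.0000 vs cont=0.0000 → 0.0000 [wait]  node(7,7) S=310.8603 payoff=0.0000 vs cont=0.0000 → 0.0000 [wait]  ⇒ S*(7)=99.1024
t_6: node(6,0) S=90.0971 payoff=31.1029 vs cont=29.3618 → 31.1029 [stop]  node(6,1) S=109.0078 payoff=12.1922 vs cont=12.6732 → 12.6732 [wait]  node(6,2) S=131.8877 payoff=0.0000 vs cont=2.3710 → 2.3710 [wait]  node(6,3) S=159.5700 payoff=0.0000 vs cont=0.0000 → 0.0000 [wait]  node(6,4) S=193.0626 payoff=0.0000 vs cont=0.0000 → 0.0000 [wait]  node(6,5) S=233.5850 payoff=0.0000 vs cont=0.0000 → 0.0000 [wait]  node(6,6) S=282.6128 payoff=0.0000 vs cont=0.0000 → 0.0000 [wait]  ⇒ S*(6)=90.0971
t_5: node(5,0) S=99.1024 payoff=22.0976 vs cont=20.6184 → 22.0976 [stop]  node(5,1) S=119.9032 payoff=1.2968 vs cont=6.8801 → 6.8801 [wait]  node(5,2) S=145.0701 payoff=0.0000 vs cont=1.0456 → 1.0456 [wait]  node(5,3) S=175.5192 payoff=0.0000 vs cont=0.0000 → 0.0000 [wait]  node(5,4) S=212.3594 payoff=0.0000 vs cont=0.0000 → 0.0000 [wait]  node(5,5) S=256.9321 payoff=0.0000 vs cont=0.0000 → 0.0000 [wait]  ⇒ S*(5)=99.1024
t_4: node(4,0) S=109.0078 payoff=12.1922 vs cont=13.4920 → 13.4920 [wait]  node(4,1) S=131.8877 payoff=0.0000 vs cont=3.6035 → 3.6035 [wait]  node(4,2) S=159.5700 payoff=0.0000 vs cont=0.4611 → 0.4611 [wait]  node(4,3) S=193.0626 payoff=0.0000 vs cont=0.0000 → 0.0000 [wait]  node(4,4) S=233.5850 payoff=0.0000 vs cont=0.0000 → 0.0000 [wait]  ⇒ S*(4)=-
t_3: node(3,0) S=119.9032 payoff=1.2968 vs cont=7.9125 → 7.9125 [wait]  node(3,1) S=145.0701 payoff=0.0000 vs cont=1.8403 → 1.8403 [wait]  node(3,2) S=175.5192 payoff=0.0000 vs cont=0.2033 → 0.2033 [wait]  node(3,3) S=212.3594 payoff=0.0000 vs cont=0.0000 → 0.0000 [wait]  ⇒ S*(3)=-
t_2: node(2,0) S=131.8877 payoff=0.0000 vs cont=4.4916 → 4.4916 [wait]  node(2,1) S=159.5700 payoff=0.0000 vs cont=0.9223 → 0.9223 [wait]  node(2,2) S=193.0626 payoff=0.0000 vs cont=0.0897 → 0.0897 [wait]  ⇒ S*(2)=-
t_1: node(1,0) S=145.0701 payoff=0.0000 vs cont=2.4831 → 2.4831 [wait]  node(1,1) S=175.5192 payoff=0.0000 vs cont=0.4556 → 0.4556 [wait]  ⇒ S*(1)=-
t_0: node(0,0) S=159.5700 payoff=0.0000 vs cont=1.3431 → 1.3431 [wait]  ⇒ S*(0)=-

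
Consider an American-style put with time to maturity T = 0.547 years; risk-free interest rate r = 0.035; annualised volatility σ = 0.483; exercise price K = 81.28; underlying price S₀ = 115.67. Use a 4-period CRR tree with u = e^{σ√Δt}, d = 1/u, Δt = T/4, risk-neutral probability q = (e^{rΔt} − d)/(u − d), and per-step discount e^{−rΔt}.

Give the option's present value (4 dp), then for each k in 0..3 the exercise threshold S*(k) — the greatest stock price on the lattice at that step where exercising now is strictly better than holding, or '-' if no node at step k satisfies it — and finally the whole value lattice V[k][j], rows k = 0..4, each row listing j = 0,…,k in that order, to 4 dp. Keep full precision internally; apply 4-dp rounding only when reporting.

params: Δt=0.13675 u=1.19556 d=0.83643 q=0.46882 e^(-rΔt)=0.99523
t_4 payoffs: 24.6639 0.3555 0.0000 0.0000 0.0000
t_3: node(3,0) S=67.6877 payoff=13.5923 vs cont=13.2042 → 13.5923 [stop]  node(3,1) S=96.7499 payoff=0.0000 vs cont=0.1879 → 0.1879 [wait]  node(3,2) S=138.2901 payoff=0.0000 vs cont=0.0000 → 0.0000 [wait]  node(3,3) S=197.6658 payoff=0.0000 vs cont=0.0000 → 0.0000 [wait]  ⇒ S*(3)=67.6877
t_2: node(2,0) S=80.9245 payoff=0.3555 vs cont=7.2731 → 7.2731 [wait]  node(2,1) S=115.6700 payoff=0.0000 vs cont=0.0993 → 0.0993 [wait]  node(2,2) S=165.3336 payoff=0.0000 vs cont=0.0000 → 0.0000 [wait]  ⇒ S*(2)=-
t_1: node(1,0) S=96.7499 payoff=0.0000 vs cont=3.8912 → 3.8912 [wait]  node(1,1) S=138.2901 payoff=0.0000 vs cont=0.0525 → 0.0525 [wait]  ⇒ S*(1)=-
t_0: node(0,0) S=115.6700 payoff=0.0000 vs cont=2.0815 → 2.0815 [wait]  ⇒ S*(0)=-

price = 2.0815
boundary = - - - 67.6877
tree:
2.0815
3.8912 0.0525
7.2731 0.0993 0.0000
13.5923 0.1879 0.0000 0.0000
24.6639 0.3555 0.0000 0.0000 0.0000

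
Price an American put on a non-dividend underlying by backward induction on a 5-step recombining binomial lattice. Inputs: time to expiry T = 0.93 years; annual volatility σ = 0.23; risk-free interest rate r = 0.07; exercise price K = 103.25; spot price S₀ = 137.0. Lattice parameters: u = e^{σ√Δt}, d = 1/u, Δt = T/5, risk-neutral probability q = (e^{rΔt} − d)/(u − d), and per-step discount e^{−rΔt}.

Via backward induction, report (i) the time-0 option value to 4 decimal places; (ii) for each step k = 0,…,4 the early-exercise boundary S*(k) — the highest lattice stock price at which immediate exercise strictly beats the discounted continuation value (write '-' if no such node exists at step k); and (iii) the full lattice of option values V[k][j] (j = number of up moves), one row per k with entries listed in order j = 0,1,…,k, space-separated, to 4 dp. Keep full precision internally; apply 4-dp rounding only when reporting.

price = 0.6037
boundary = - - - - 92.1305
tree:
0.6037
1.2580 0.0636
2.6121 0.1405 0.0000
5.4018 0.3102 0.0000 0.0000
11.1195 0.6848 0.0000 0.0000 0.0000
19.8196 1.5121 0.0000 0.0000 0.0000 0.0000

params: Δt=0.18600 u=1.10428 d=0.90557 q=0.54117 e^(-rΔt)=0.98706
t_5 payoffs: 19.8196 1.5121 0.0000 0.0000 0.0000 0.0000
t_4: node(4,0) S=92.1305 payoff=11.1195 vs cont=9.7839 → 11.1195 [stop]  node(4,1) S=112.3471 payoff=0.0000 vs cont=0.6848 → 0.6848 [wait]  node(4,2) S=137.0000 payoff=0.0000 vs cont=0.0000 → 0.0000 [wait]  node(4,3) S=167.0626 payoff=0.0000 vs cont=0.0000 → 0.0000 [wait]  node(4,4) S=203.7219 payoff=0.0000 vs cont=0.0000 → 0.0000 [wait]  ⇒ S*(4)=92.1305
t_3: node(3,0) S=101.7379 payoff=1.5121 vs cont=5.4018 → 5.4018 [wait]  node(3,1) S=124.0627 payoff=0.0000 vs cont=0.3102 → 0.3102 [wait]  node(3,2) S=151.2864 payoff=0.0000 vs cont=0.0000 → 0.0000 [wait]  node(3,3) S=184.4839 payoff=0.0000 vs cont=0.0000 → 0.0000 [wait]  ⇒ S*(3)=-
t_2: node(2,0) S=112.3471 payoff=0.0000 vs cont=2.6121 → 2.6121 [wait]  node(2,1) S=137.0000 payoff=0.0000 vs cont=0.1405 → 0.1405 [wait]  node(2,2) S=167.0626 payoff=0.0000 vs cont=0.0000 → 0.0000 [wait]  ⇒ S*(2)=-
t_1: node(1,0) S=124.0627 payoff=0.0000 vs cont=1.2580 → 1.2580 [wait]  node(1,1) S=151.2864 payoff=0.0000 vs cont=0.0636 → 0.0636 [wait]  ⇒ S*(1)=-
t_0: node(0,0) S=137.0000 payoff=0.0000 vs cont=0.6037 → 0.6037 [wait]  ⇒ S*(0)=-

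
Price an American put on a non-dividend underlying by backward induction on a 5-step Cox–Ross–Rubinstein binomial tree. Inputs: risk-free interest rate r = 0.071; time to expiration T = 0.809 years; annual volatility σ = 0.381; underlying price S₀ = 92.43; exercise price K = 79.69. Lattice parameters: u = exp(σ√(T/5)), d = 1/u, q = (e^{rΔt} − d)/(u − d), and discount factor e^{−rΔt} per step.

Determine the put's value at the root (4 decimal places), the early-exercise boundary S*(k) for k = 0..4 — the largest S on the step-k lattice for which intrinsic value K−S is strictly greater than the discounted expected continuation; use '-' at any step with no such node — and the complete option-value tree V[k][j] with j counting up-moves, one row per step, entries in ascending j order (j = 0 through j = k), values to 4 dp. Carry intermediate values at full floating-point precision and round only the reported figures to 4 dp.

price = 4.7499
boundary = - - - 58.3633 68.0295
tree:
4.7499
8.1157 1.4846
13.4524 2.9519 0.0477
21.3267 5.8677 0.0964 0.0000
29.6195 11.6605 0.1947 0.0000 0.0000
36.7340 21.3267 0.3933 0.0000 0.0000 0.0000

Δt=0.16180, u=1.16562, d=0.85791, q=0.49931, disc=e^(-rΔt)=0.98858
k=5 terminal: V=max(K-S,0) → 36.7340 21.3267 0.3933 0.0000 0.0000 0.0000
k=4: j=0 S=50.0705 intr=29.6195 cont=28.7093 V=29.6195[EX]; j=1 S=68.0295 intr=11.6605 cont=10.7502 V=11.6605[EX]; j=2 S=92.4300 intr=0.0000 cont=0.1947 V=0.1947[hold]; j=3 S=125.5823 intr=0.0000 cont=0.0000 V=0.0000[hold]; j=4 S=170.6255 intr=0.0000 cont=0.0000 V=0.0000[hold]  S*(4)=68.0295
k=3: j=0 S=58.3633 intr=21.3267 cont=20.4165 V=21.3267[EX]; j=1 S=79.2967 intr=0.3933 cont=5.8677 V=5.8677[hold]; j=2 S=107.7384 intr=0.0000 cont=0.0964 V=0.0964[hold]; j=3 S=146.3815 intr=0.0000 cont=0.0000 V=0.0000[hold]  S*(3)=58.3633
k=2: j=0 S=68.0295 intr=11.6605 cont=13.4524 V=13.4524[hold]; j=1 S=92.4300 intr=0.0000 cont=2.9519 V=2.9519[hold]; j=2 S=125.5823 intr=0.0000 cont=0.0477 V=0.0477[hold]  S*(2)=-
k=1: j=0 S=79.2967 intr=0.3933 cont=8.1157 V=8.1157[hold]; j=1 S=107.7384 intr=0.0000 cont=1.4846 V=1.4846[hold]  S*(1)=-
k=0: j=0 S=92.4300 intr=0.0000 cont=4.7499 V=4.7499[hold]  S*(0)=-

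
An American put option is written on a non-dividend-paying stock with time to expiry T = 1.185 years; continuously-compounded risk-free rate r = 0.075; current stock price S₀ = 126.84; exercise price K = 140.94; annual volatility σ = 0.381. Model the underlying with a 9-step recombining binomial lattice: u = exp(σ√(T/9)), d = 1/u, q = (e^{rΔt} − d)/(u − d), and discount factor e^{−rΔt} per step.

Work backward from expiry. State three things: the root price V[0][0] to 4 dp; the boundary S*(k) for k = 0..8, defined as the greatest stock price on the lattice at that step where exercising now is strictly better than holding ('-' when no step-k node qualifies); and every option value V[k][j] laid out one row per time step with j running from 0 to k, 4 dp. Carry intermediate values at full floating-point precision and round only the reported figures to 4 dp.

params: Δt=0.13167 u=1.14826 d=0.87088 q=0.50127 e^(-rΔt)=0.99017
t_9 payoffs: 104.3899 92.7486 77.3993 57.1613 30.4774 0.0000 0.0000 0.0000 0.0000 0.0000
t_8: node(8,0) S=41.9690 payoff=98.9710 vs cont=97.5860 → 98.9710 [stop]  node(8,1) S=55.3364 payoff=85.6036 vs cont=84.2187 → 85.6036 [stop]  node(8,2) S=72.9613 payoff=67.9787 vs cont=66.5938 → 67.9787 [stop]  node(8,3) S=96.1999 payoff=44.7401 vs cont=43.3552 → 44.7401 [stop]  node(8,4) S=126.8400 payoff=14.1000 vs cont=15.0506 → 15.0506 [wait]  node(8,5) S=167.2392 payoff=0.0000 vs cont=0.0000 → 0.0000 [wait]  node(8,6) S=220.5057 payoff=0.0000 vs cont=0.0000 → 0.0000 [wait]  node(8,7) S=290.7379 payoff=0.0000 vs cont=0.0000 → 0.0000 [wait]  node(8,8) S=383.3394 payoff=0.0000 vs cont=0.0000 → 0.0000 [wait]  ⇒ S*(8)=96.1999
t_7: node(7,0) S=48.1914 payoff=92.7486 vs cont=91.3636 → 92.7486 [stop]  node(7,1) S=63.5407 payoff=77.3993 vs cont=76.0144 → 77.3993 [stop]  node(7,2) S=83.7787 payoff=57.1613 vs cont=55.7764 → 57.1613 [stop]  node(7,3) S=110.4626 payoff=30.4774 vs cont=29.5643 → 30.4774 [stop]  node(7,4) S=145.6455 payoff=0.0000 vs cont=7.4324 → 7.4324 [wait]  node(7,5) S=192.0344 payoff=0.0000 vs cont=0.0000 → 0.0000 [wait]  node(7,6) S=253.1983 payoff=0.0000 vs cont=0.0000 → 0.0000 [wait]  node(7,7) S=333.8432 payoff=0.0000 vs cont=0.0000 → 0.0000 [wait]  ⇒ S*(7)=110.4626
t_6: node(6,0) S=55.3364 payoff=85.6036 vs cont=84.2187 → 85.6036 [stop]  node(6,1) S=72.9613 payoff=67.9787 vs cont=66.5938 → 67.9787 [stop]  node(6,2) S=96.1999 payoff=44.7401 vs cont=43.3552 → 44.7401 [stop]  node(6,3) S=126.8400 payoff=14.1000 vs cont=18.7397 → 18.7397 [wait]  node(6,4) S=167.2392 payoff=0.0000 vs cont=3.6704 → 3.6704 [wait]  node(6,5) S=220.5057 payoff=0.0000 vs cont=0.0000 → 0.0000 [wait]  node(6,6) S=290.7379 payoff=0.0000 vs cont=0.0000 → 0.0000 [wait]  ⇒ S*(6)=96.1999
t_5: node(5,0) S=63.5407 payoff=77.3993 vs cont=76.0144 → 77.3993 [stop]  node(5,1) S=83.7787 payoff=57.1613 vs cont=55.7764 → 57.1613 [stop]  node(5,2) S=110.4626 payoff=30.4774 vs cont=31.3953 → 31.3953 [wait]  node(5,3) S=145.6455 payoff=0.0000 vs cont=11.0760 → 11.0760 [wait]  node(5,4) S=192.0344 payoff=0.0000 vs cont=1.8125 → 1.8125 [wait]  node(5,5) S=253.1983 payoff=0.0000 vs cont=0.0000 → 0.0000 [wait]  ⇒ S*(5)=83.7787
t_4: node(4,0) S=72.9613 payoff=67.9787 vs cont=66.5938 → 67.9787 [stop]  node(4,1) S=96.1999 payoff=44.7401 vs cont=43.8108 → 44.7401 [stop]  node(4,2) S=126.8400 payoff=14.1000 vs cont=21.0014 → 21.0014 [wait]  node(4,3) S=167.2392 payoff=0.0000 vs cont=6.3693 → 6.3693 [wait]  node(4,4) S=220.5057 payoff=0.0000 vs cont=0.8951 → 0.8951 [wait]  ⇒ S*(4)=96.1999
t_3: node(3,0) S=83.7787 payoff=57.1613 vs cont=55.7764 → 57.1613 [stop]  node(3,1) S=110.4626 payoff=30.4774 vs cont=32.5179 → 32.5179 [wait]  node(3,2) S=145.6455 payoff=0.0000 vs cont=13.5325 → 13.5325 [wait]  node(3,3) S=192.0344 payoff=0.0000 vs cont=3.5896 → 3.5896 [wait]  ⇒ S*(3)=83.7787
t_2: node(2,0) S=96.1999 payoff=44.7401 vs cont=44.3680 → 44.7401 [stop]  node(2,1) S=126.8400 payoff=14.1000 vs cont=22.7751 → 22.7751 [wait]  node(2,2) S=167.2392 payoff=0.0000 vs cont=8.4644 → 8.4644 [wait]  ⇒ S*(2)=96.1999
t_1: node(1,0) S=110.4626 payoff=30.4774 vs cont=33.3983 → 33.3983 [wait]  node(1,1) S=145.6455 payoff=0.0000 vs cont=15.4483 → 15.4483 [wait]  ⇒ S*(1)=-
t_0: node(0,0) S=126.8400 payoff=14.1000 vs cont=24.1607 → 24.1607 [wait]  ⇒ S*(0)=-

price = 24.1607
boundary = - - 96.1999 83.7787 96.1999 83.7787 96.1999 110.4626 96.1999
tree:
24.1607
33.3983 15.4483
44.7401 22.7751 8.4644
57.1613 32.5179 13.5325 3.5896
67.9787 44.7401 21.0014 6.3693 0.8951
77.3993 57.1613 31.3953 11.0760 1.8125 0.0000
85.6036 67.9787 44.7401 18.7397 3.6704 0.0000 0.0000
92.7486 77.3993 57.1613 30.4774 7.4324 0.0000 0.0000 0.0000
98.9710 85.6036 67.9787 44.7401 15.0506 0.0000 0.0000 0.0000 0.0000
104.3899 92.7486 77.3993 57.1613 30.4774 0.0000 0.0000 0.0000 0.0000 0.0000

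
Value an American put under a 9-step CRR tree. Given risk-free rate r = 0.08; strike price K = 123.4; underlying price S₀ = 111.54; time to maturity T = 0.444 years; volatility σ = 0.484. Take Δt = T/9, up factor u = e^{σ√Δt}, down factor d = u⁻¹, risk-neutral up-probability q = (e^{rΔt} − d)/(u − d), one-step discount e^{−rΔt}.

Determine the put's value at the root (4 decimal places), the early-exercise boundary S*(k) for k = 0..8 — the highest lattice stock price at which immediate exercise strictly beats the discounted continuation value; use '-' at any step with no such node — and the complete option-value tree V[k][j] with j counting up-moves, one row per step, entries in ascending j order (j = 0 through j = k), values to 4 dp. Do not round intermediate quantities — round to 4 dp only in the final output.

Δt=0.04933  u=1.11349  d=0.89807  q=0.49151  discount=0.99606
step 9 (expiry): payoffs max(K−S,0) = 81.0119 70.8444 58.2381 42.6080 23.2287 0.0000 0.0000 0.0000 0.0000 0.0000
step 8: (k=8,j=0): S=47.1988, (K−S)⁺=76.2012, hold=75.7151 ⇒ V=76.2012 exercise | (k=8,j=1): S=58.5202, (K−S)⁺=64.8798, hold=64.3937 ⇒ V=64.8798 exercise | (k=8,j=2): S=72.5573, (K−S)⁺=50.8427, hold=50.3567 ⇒ V=50.8427 exercise | (k=8,j=3): S=89.9613, (K−S)⁺=33.4387, hold=32.9526 ⇒ V=33.4387 exercise | (k=8,j=4): S=111.5400, (K−S)⁺=11.8600, hold=11.7651 ⇒ V=11.8600 exercise | (k=8,j=5): S=138.2947, (K−S)⁺=0.0000, hold=0.0000 ⇒ V=0.0000 continue | (k=8,j=6): S=171.4669, (K−S)⁺=0.0000, hold=0.0000 ⇒ V=0.0000 continue | (k=8,j=7): S=212.5960, (K−S)⁺=0.0000, hold=0.0000 ⇒ V=0.0000 continue | (k=8,j=8): S=263.5907, (K−S)⁺=0.0000, hold=0.0000 ⇒ V=0.0000 continue  boundary S*=111.5400
step 7: (k=7,j=0): S=52.5556, (K−S)⁺=70.8444, hold=70.3584 ⇒ V=70.8444 exercise | (k=7,j=1): S=65.1619, (K−S)⁺=58.2381, hold=57.7521 ⇒ V=58.2381 exercise | (k=7,j=2): S=80.7920, (K−S)⁺=42.6080, hold=42.1219 ⇒ V=42.6080 exercise | (k=7,j=3): S=100.1713, (K−S)⁺=23.2287, hold=22.7427 ⇒ V=23.2287 exercise | (k=7,j=4): S=124.1990, (K−S)⁺=0.0000, hold=6.0070 ⇒ V=6.0070 continue | (k=7,j=5): S=153.9901, (K−S)⁺=0.0000, hold=0.0000 ⇒ V=0.0000 continue | (k=7,j=6): S=190.9272, (K−S)⁺=0.0000, hold=0.0000 ⇒ V=0.0000 continue | (k=7,j=7): S=236.7242, (K−S)⁺=0.0000, hold=0.0000 ⇒ V=0.0000 continue  boundary S*=100.1713
step 6: (k=6,j=0): S=58.5202, (K−S)⁺=64.8798, hold=64.3937 ⇒ V=64.8798 exercise | (k=6,j=1): S=72.5573, (K−S)⁺=50.8427, hold=50.3567 ⇒ V=50.8427 exercise | (k=6,j=2): S=89.9613, (K−S)⁺=33.4387, hold=32.9526 ⇒ V=33.4387 exercise | (k=6,j=3): S=111.5400, (K−S)⁺=11.8600, hold=14.7059 ⇒ V=14.7059 continue | (k=6,j=4): S=138.2947, (K−S)⁺=0.0000, hold=3.0425 ⇒ V=3.0425 continue | (k=6,j=5): S=171.4669, (K−S)⁺=0.0000, hold=0.0000 ⇒ V=0.0000 continue | (k=6,j=6): S=212.5960, (K−S)⁺=0.0000, hold=0.0000 ⇒ V=0.0000 continue  boundary S*=89.9613
step 5: (k=5,j=0): S=65.1619, (K−S)⁺=58.2381, hold=57.7521 ⇒ V=58.2381 exercise | (k=5,j=1): S=80.7920, (K−S)⁺=42.6080, hold=42.1219 ⇒ V=42.6080 exercise | (k=5,j=2): S=100.1713, (K−S)⁺=23.2287, hold=24.1360 ⇒ V=24.1360 continue | (k=5,j=3): S=124.1990, (K−S)⁺=0.0000, hold=8.9379 ⇒ V=8.9379 continue | (k=5,j=4): S=153.9901, (K−S)⁺=0.0000, hold=1.5410 ⇒ V=1.5410 continue | (k=5,j=5): S=190.9272, (K−S)⁺=0.0000, hold=0.0000 ⇒ V=0.0000 continue  boundary S*=80.7920
step 4: (k=4,j=0): S=72.5573, (K−S)⁺=50.8427, hold=50.3567 ⇒ V=50.8427 exercise | (k=4,j=1): S=89.9613, (K−S)⁺=33.4387, hold=33.3968 ⇒ V=33.4387 exercise | (k=4,j=2): S=111.5400, (K−S)⁺=11.8600, hold=16.6004 ⇒ V=16.6004 continue | (k=4,j=3): S=138.2947, (K−S)⁺=0.0000, hold=5.2814 ⇒ V=5.2814 continue | (k=4,j=4): S=171.4669, (K−S)⁺=0.0000, hold=0.7805 ⇒ V=0.7805 continue  boundary S*=89.9613
step 3: (k=3,j=0): S=80.7920, (K−S)⁺=42.6080, hold=42.1219 ⇒ V=42.6080 exercise | (k=3,j=1): S=100.1713, (K−S)⁺=23.2287, hold=25.0634 ⇒ V=25.0634 continue | (k=3,j=2): S=124.1990, (K−S)⁺=0.0000, hold=10.9935 ⇒ V=10.9935 continue | (k=3,j=3): S=153.9901, (K−S)⁺=0.0000, hold=3.0571 ⇒ V=3.0571 continue  boundary S*=80.7920
step 2: (k=2,j=0): S=89.9613, (K−S)⁺=33.4387, hold=33.8508 ⇒ V=33.8508 continue | (k=2,j=1): S=111.5400, (K−S)⁺=11.8600, hold=18.0765 ⇒ V=18.0765 continue | (k=2,j=2): S=138.2947, (K−S)⁺=0.0000, hold=7.0648 ⇒ V=7.0648 continue  boundary S*=-
step 1: (k=1,j=0): S=100.1713, (K−S)⁺=23.2287, hold=25.9948 ⇒ V=25.9948 continue | (k=1,j=1): S=124.1990, (K−S)⁺=0.0000, hold=12.6142 ⇒ V=12.6142 continue  boundary S*=-
step 0: (k=0,j=0): S=111.5400, (K−S)⁺=11.8600, hold=19.3417 ⇒ V=19.3417 continue  boundary S*=-

price = 19.3417
boundary = - - - 80.7920 89.9613 80.7920 89.9613 100.1713 111.5400
tree:
19.3417
25.9948 12.6142
33.8508 18.0765 7.0648
42.6080 25.0634 10.9935 3.0571
50.8427 33.4387 16.6004 5.2814 0.7805
58.2381 42.6080 24.1360 8.9379 1.5410 0.0000
64.8798 50.8427 33.4387 14.7059 3.0425 0.0000 0.0000
70.8444 58.2381 42.6080 23.2287 6.0070 0.0000 0.0000 0.0000
76.2012 64.8798 50.8427 33.4387 11.8600 0.0000 0.0000 0.0000 0.0000
81.0119 70.8444 58.2381 42.6080 23.2287 0.0000 0.0000 0.0000 0.0000 0.0000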